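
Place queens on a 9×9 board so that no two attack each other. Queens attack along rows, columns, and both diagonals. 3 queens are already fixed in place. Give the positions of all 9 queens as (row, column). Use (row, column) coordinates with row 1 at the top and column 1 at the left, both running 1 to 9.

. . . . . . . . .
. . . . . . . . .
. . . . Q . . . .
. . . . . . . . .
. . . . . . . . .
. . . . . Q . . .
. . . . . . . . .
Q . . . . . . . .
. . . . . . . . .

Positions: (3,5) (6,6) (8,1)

(1,2) (2,8) (3,5) (4,3) (5,9) (6,6) (7,4) (8,1) (9,7)

Row 1: attacked by (3,5)→{3,5,7}; (6,6)→{1,6}; (8,1)→{1,8}. Safe: 2, 4, 9. Place at column 2.
Row 2: attacked by (1,2)→{1,2,3}; (3,5)→{4,5,6}; (6,6)→{2,6}; (8,1)→{1,7}. Safe: 8, 9. Place at column 8.
Row 4: attacked by (1,2)→{2,5}; (2,8)→{6,8}; (3,5)→{4,5,6}; (6,6)→{4,6,8}; (8,1)→{1,5}. Safe: 3, 7, 9. Place at column 3.
Row 5: attacked by (1,2)→{2,6}; (2,8)→{5,8}; (3,5)→{3,5,7}; (4,3)→{2,3,4}; (6,6)→{5,6,7}; (8,1)→{1,4}. Safe: 9. Place at column 9.
Row 7: attacked by (1,2)→{2,8}; (2,8)→{3,8}; (3,5)→{1,5,9}; (4,3)→{3,6}; (5,9)→{7,9}; (6,6)→{5,6,7}; (8,1)→{1,2}. Safe: 4. Place at column 4.
Row 9: attacked by (1,2)→{2}; (2,8)→{1,8}; (3,5)→{5}; (4,3)→{3,8}; (5,9)→{5,9}; (6,6)→{3,6,9}; (7,4)→{2,4,6}; (8,1)→{1,2}. Safe: 7. Place at column 7.
Columns [2, 8, 5, 3, 9, 6, 4, 1, 7], r−c [-1, -6, -2, 1, -4, 0, 3, 7, 2], r+c [3, 10, 8, 7, 14, 12, 11, 9, 16] are all distinct, so no two queens attack.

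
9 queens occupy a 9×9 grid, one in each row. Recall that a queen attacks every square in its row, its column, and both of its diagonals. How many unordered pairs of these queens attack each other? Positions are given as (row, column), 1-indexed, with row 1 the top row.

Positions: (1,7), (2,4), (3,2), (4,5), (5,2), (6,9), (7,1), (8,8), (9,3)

Same column: (3,2)–(5,2) (column 2).
Same diagonal: (1,7)–(7,1) (|1−7| = |7−1| = 6); (7,1)–(9,3) (|7−9| = |1−3| = 2).
Total attacking pairs: 3.

3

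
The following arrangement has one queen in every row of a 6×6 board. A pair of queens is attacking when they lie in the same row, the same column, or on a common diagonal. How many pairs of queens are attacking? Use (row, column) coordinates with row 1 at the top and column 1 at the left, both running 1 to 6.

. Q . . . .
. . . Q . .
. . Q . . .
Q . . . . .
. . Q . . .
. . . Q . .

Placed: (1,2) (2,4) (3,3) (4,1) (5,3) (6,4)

Same column: (2,4)–(6,4) (column 4); (3,3)–(5,3) (column 3).
Same diagonal: (2,4)–(3,3) (|2−3| = |4−3| = 1); (5,3)–(6,4) (|5−6| = |3−4| = 1).
Total attacking pairs: 4.

4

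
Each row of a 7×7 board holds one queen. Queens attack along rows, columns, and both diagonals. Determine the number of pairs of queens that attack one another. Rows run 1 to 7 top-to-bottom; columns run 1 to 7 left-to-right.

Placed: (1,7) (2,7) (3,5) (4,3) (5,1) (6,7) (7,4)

Same column: (1,7)–(2,7) (column 7); (1,7)–(6,7) (column 7); (2,7)–(6,7) (column 7).
Same diagonal: (1,7)–(3,5) (|1−3| = |7−5| = 2).
Total attacking pairs: 4.

4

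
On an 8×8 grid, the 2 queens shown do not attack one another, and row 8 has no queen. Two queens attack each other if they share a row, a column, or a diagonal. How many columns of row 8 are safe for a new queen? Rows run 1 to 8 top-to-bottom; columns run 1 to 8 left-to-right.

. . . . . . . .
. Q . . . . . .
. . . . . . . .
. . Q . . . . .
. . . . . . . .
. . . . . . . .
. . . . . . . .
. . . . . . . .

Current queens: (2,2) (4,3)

(2,2) attacks row 8 at column 2 and diagonals 8.
(4,3) attacks row 8 at column 3 and diagonals 7.
Attacked columns: {2, 3, 7, 8}. Safe: {1, 4, 5, 6}.

4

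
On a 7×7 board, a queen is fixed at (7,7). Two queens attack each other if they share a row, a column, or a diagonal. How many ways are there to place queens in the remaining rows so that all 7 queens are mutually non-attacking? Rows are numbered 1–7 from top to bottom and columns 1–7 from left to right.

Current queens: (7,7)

Branch on row 1: col 2 → 1; col 3 → 1; col 4 → 1; col 5 → 1; col 6 → 0.
Sum: 1 + 1 + 1 + 1 + 0 = 4.

4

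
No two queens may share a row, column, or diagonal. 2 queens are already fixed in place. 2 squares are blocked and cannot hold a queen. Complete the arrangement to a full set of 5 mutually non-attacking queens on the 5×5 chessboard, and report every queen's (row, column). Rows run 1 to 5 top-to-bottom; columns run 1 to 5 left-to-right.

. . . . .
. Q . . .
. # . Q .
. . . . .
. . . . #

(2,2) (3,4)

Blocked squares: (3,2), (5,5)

Row 1: attacked by (2,2)→{1,2,3}; (3,4)→{2,4}. Safe: 5. Place at column 5.
Row 4: attacked by (1,5)→{2,5}; (2,2)→{2,4}; (3,4)→{3,4,5}. Safe: 1. Place at column 1.
Row 5: attacked by (1,5)→{1,5}; (2,2)→{2,5}; (3,4)→{2,4}; (4,1)→{1,2}. Blocked: 5. Safe: 3. Place at column 3.
Columns [5, 2, 4, 1, 3], r−c [-4, 0, -1, 3, 2], r+c [6, 4, 7, 5, 8] are all distinct, so no two queens attack.

(1,5) (2,2) (3,4) (4,1) (5,3)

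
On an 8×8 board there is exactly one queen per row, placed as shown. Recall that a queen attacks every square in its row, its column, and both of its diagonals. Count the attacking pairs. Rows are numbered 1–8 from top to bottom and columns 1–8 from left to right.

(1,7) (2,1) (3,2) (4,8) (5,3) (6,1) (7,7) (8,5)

4

Same column: (1,7)–(7,7) (column 7); (2,1)–(6,1) (column 1).
Same diagonal: (1,7)–(5,3) (|1−5| = |7−3| = 4); (2,1)–(3,2) (|2−3| = |1−2| = 1).
Total attacking pairs: 4.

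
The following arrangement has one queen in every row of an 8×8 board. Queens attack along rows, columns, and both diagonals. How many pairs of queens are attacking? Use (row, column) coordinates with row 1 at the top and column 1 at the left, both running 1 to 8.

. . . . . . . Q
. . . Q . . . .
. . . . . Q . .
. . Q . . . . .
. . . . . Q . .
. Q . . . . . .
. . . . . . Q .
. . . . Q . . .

2

Same column: (3,6)–(5,6) (column 6).
Same diagonal: (1,8)–(3,6) (|1−3| = |8−6| = 2).
Total attacking pairs: 2.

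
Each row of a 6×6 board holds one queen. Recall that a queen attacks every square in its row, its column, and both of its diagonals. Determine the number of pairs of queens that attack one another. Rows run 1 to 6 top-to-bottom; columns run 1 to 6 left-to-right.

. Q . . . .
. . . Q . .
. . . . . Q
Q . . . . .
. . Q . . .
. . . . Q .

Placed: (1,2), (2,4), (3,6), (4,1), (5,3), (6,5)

0

All columns are distinct and no two queens satisfy |Δrow| = |Δcol|, so no pair attacks.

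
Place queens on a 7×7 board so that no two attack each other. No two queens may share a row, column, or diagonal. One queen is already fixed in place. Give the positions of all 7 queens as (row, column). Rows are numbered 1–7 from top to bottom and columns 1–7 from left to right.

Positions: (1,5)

(1,5) (2,3) (3,1) (4,6) (5,4) (6,2) (7,7)

Row 2: attacked by (1,5)→{4,5,6}. Safe: 1, 2, 3, 7. Place at column 3.
Row 3: attacked by (1,5)→{3,5,7}; (2,3)→{2,3,4}. Safe: 1, 6. Place at column 1.
Row 4: attacked by (1,5)→{2,5}; (2,3)→{1,3,5}; (3,1)→{1,2}. Safe: 4, 6, 7. Place at column 6.
Row 5: attacked by (1,5)→{1,5}; (2,3)→{3,6}; (3,1)→{1,3}; (4,6)→{5,6,7}. Safe: 2, 4. Place at column 4.
Row 6: attacked by (1,5)→{5}; (2,3)→{3,7}; (3,1)→{1,4}; (4,6)→{4,6}; (5,4)→{3,4,5}. Safe: 2. Place at column 2.
Row 7: attacked by (1,5)→{5}; (2,3)→{3}; (3,1)→{1,5}; (4,6)→{3,6}; (5,4)→{2,4,6}; (6,2)→{1,2,3}. Safe: 7. Place at column 7.
Columns [5, 3, 1, 6, 4, 2, 7], r−c [-4, -1, 2, -2, 1, 4, 0], r+c [6, 5, 4, 10, 9, 8, 14] are all distinct, so no two queens attack.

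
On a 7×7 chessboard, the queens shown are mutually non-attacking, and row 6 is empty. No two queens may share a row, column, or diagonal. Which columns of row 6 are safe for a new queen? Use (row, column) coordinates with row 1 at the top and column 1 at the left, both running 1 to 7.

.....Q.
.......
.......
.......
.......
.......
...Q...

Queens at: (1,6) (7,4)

(1,6) attacks row 6 at column 6 and diagonals 1.
(7,4) attacks row 6 at column 4 and diagonals 3, 5.
Attacked columns: {1, 3, 4, 5, 6}. Safe: {2, 7}.

columns 2, 7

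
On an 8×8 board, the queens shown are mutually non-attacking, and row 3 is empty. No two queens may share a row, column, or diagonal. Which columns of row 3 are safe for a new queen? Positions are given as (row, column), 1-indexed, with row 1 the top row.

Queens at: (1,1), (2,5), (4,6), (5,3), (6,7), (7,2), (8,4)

columns 8

(1,1) attacks row 3 at column 1 and diagonals 3.
(2,5) attacks row 3 at column 5 and diagonals 4, 6.
(4,6) attacks row 3 at column 6 and diagonals 5, 7.
(5,3) attacks row 3 at column 3 and diagonals 1, 5.
(6,7) attacks row 3 at column 7 and diagonals 4.
(7,2) attacks row 3 at column 2 and diagonals 6.
(8,4) attacks row 3 at column 4.
Attacked columns: {1, 2, 3, 4, 5, 6, 7}. Safe: {8}.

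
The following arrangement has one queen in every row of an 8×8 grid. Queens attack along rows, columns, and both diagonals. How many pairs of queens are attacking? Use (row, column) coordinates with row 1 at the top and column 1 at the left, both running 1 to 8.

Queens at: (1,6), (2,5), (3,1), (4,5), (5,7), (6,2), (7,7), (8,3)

Same column: (2,5)–(4,5) (column 5); (5,7)–(7,7) (column 7).
Same diagonal: (1,6)–(2,5) (|1−2| = |6−5| = 1).
Total attacking pairs: 3.

3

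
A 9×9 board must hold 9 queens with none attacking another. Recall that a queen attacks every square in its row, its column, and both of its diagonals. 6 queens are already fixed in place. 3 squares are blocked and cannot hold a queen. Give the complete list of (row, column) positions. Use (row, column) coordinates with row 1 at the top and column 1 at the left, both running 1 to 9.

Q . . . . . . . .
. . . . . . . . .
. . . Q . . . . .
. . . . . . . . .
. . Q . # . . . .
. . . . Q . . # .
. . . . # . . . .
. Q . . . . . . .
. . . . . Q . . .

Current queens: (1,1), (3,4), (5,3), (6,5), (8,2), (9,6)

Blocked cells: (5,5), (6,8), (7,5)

(1,1) (2,7) (3,4) (4,8) (5,3) (6,5) (7,9) (8,2) (9,6)

Row 2: attacked by (1,1)→{1,2}; (3,4)→{3,4,5}; (5,3)→{3,6}; (6,5)→{1,5,9}; (8,2)→{2,8}; (9,6)→{6}. Safe: 7. Place at column 7.
Row 4: attacked by (1,1)→{1,4}; (2,7)→{5,7,9}; (3,4)→{3,4,5}; (5,3)→{2,3,4}; (6,5)→{3,5,7}; (8,2)→{2,6}; (9,6)→{1,6}. Safe: 8. Place at column 8.
Row 7: attacked by (1,1)→{1,7}; (2,7)→{2,7}; (3,4)→{4,8}; (4,8)→{5,8}; (5,3)→{1,3,5}; (6,5)→{4,5,6}; (8,2)→{1,2,3}; (9,6)→{4,6,8}. Blocked: 5. Safe: 9. Place at column 9.
Columns [1, 7, 4, 8, 3, 5, 9, 2, 6], r−c [0, -5, -1, -4, 2, 1, -2, 6, 3], r+c [2, 9, 7, 12, 8, 11, 16, 10, 15] are all distinct, so no two queens attack.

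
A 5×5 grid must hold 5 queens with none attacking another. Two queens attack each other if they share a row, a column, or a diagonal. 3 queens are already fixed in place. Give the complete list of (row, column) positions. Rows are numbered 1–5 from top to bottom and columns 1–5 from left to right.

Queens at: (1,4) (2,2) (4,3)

Row 3: attacked by (1,4)→{2,4}; (2,2)→{1,2,3}; (4,3)→{2,3,4}. Safe: 5. Place at column 5.
Row 5: attacked by (1,4)→{4}; (2,2)→{2,5}; (3,5)→{3,5}; (4,3)→{2,3,4}. Safe: 1. Place at column 1.
Columns [4, 2, 5, 3, 1], r−c [-3, 0, -2, 1, 4], r+c [5, 4, 8, 7, 6] are all distinct, so no two queens attack.

(1,4) (2,2) (3,5) (4,3) (5,1)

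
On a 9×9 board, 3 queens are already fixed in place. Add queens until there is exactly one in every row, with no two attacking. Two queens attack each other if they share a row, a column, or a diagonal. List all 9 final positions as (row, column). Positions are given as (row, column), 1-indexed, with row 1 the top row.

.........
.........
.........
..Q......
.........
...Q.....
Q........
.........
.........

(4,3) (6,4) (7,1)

Row 1: attacked by (4,3)→{3,6}; (6,4)→{4,9}; (7,1)→{1,7}. Safe: 2, 5, 8. Place at column 2.
Row 2: attacked by (1,2)→{1,2,3}; (4,3)→{1,3,5}; (6,4)→{4,8}; (7,1)→{1,6}. Safe: 7, 9. Place at column 9.
Row 3: attacked by (1,2)→{2,4}; (2,9)→{8,9}; (4,3)→{2,3,4}; (6,4)→{1,4,7}; (7,1)→{1,5}. Safe: 6. Place at column 6.
Row 5: attacked by (1,2)→{2,6}; (2,9)→{6,9}; (3,6)→{4,6,8}; (4,3)→{2,3,4}; (6,4)→{3,4,5}; (7,1)→{1,3}. Safe: 7. Place at column 7.
Row 8: attacked by (1,2)→{2,9}; (2,9)→{3,9}; (3,6)→{1,6}; (4,3)→{3,7}; (5,7)→{4,7}; (6,4)→{2,4,6}; (7,1)→{1,2}. Safe: 5, 8. Place at column 8.
Row 9: attacked by (1,2)→{2}; (2,9)→{2,9}; (3,6)→{6}; (4,3)→{3,8}; (5,7)→{3,7}; (6,4)→{1,4,7}; (7,1)→{1,3}; (8,8)→{7,8,9}. Safe: 5. Place at column 5.
Columns [2, 9, 6, 3, 7, 4, 1, 8, 5], r−c [-1, -7, -3, 1, -2, 2, 6, 0, 4], r+c [3, 11, 9, 7, 12, 10, 8, 16, 14] are all distinct, so no two queens attack.

(1,2) (2,9) (3,6) (4,3) (5,7) (6,4) (7,1) (8,8) (9,5)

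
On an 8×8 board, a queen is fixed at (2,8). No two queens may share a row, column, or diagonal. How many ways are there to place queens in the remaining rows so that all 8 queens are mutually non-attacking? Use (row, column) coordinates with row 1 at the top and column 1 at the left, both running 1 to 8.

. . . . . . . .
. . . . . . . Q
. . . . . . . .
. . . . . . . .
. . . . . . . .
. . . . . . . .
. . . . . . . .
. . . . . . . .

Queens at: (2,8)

8

Branch on row 1: col 1 → 0; col 2 → 1; col 3 → 1; col 4 → 3; col 5 → 2; col 6 → 1.
Sum: 0 + 1 + 1 + 3 + 2 + 1 = 8.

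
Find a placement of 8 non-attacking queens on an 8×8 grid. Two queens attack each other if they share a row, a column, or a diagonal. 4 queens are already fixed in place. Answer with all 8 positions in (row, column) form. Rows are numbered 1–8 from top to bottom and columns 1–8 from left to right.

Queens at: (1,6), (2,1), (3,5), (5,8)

Row 4: attacked by (1,6)→{3,6}; (2,1)→{1,3}; (3,5)→{4,5,6}; (5,8)→{7,8}. Safe: 2. Place at column 2.
Row 6: attacked by (1,6)→{1,6}; (2,1)→{1,5}; (3,5)→{2,5,8}; (4,2)→{2,4}; (5,8)→{7,8}. Safe: 3. Place at column 3.
Row 7: attacked by (1,6)→{6}; (2,1)→{1,6}; (3,5)→{1,5}; (4,2)→{2,5}; (5,8)→{6,8}; (6,3)→{2,3,4}. Safe: 7. Place at column 7.
Row 8: attacked by (1,6)→{6}; (2,1)→{1,7}; (3,5)→{5}; (4,2)→{2,6}; (5,8)→{5,8}; (6,3)→{1,3,5}; (7,7)→{6,7,8}. Safe: 4. Place at column 4.
Columns [6, 1, 5, 2, 8, 3, 7, 4], r−c [-5, 1, -2, 2, -3, 3, 0, 4], r+c [7, 3, 8, 6, 13, 9, 14, 12] are all distinct, so no two queens attack.

(1,6) (2,1) (3,5) (4,2) (5,8) (6,3) (7,7) (8,4)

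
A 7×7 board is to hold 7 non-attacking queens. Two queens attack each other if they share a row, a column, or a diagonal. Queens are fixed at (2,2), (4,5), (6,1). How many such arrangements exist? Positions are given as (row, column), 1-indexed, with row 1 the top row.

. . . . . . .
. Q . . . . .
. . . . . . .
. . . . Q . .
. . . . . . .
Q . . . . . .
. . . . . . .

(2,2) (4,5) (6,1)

1

Branch on row 1: col 4 → 1; col 7 → 0.
Sum: 1 + 0 = 1.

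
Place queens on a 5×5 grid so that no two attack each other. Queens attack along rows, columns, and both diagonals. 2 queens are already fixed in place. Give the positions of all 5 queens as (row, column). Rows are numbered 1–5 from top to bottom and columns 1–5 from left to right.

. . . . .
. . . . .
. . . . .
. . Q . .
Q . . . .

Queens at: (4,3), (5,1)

(1,4) (2,2) (3,5) (4,3) (5,1)

Row 1: attacked by (4,3)→{3}; (5,1)→{1,5}. Safe: 2, 4. Place at column 4.
Row 2: attacked by (1,4)→{3,4,5}; (4,3)→{1,3,5}; (5,1)→{1,4}. Safe: 2. Place at column 2.
Row 3: attacked by (1,4)→{2,4}; (2,2)→{1,2,3}; (4,3)→{2,3,4}; (5,1)→{1,3}. Safe: 5. Place at column 5.
Columns [4, 2, 5, 3, 1], r−c [-3, 0, -2, 1, 4], r+c [5, 4, 8, 7, 6] are all distinct, so no two queens attack.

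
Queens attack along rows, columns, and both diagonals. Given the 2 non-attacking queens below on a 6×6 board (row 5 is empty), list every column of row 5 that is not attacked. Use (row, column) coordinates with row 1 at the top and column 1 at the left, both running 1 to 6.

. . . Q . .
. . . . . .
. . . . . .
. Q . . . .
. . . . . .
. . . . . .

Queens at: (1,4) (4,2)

(1,4) attacks row 5 at column 4.
(4,2) attacks row 5 at column 2 and diagonals 1, 3.
Attacked columns: {1, 2, 3, 4}. Safe: {5, 6}.

columns 5, 6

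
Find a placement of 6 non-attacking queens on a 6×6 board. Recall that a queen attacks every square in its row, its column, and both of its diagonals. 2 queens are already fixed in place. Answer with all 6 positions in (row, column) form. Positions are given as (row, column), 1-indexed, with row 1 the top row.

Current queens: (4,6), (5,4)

(1,5) (2,3) (3,1) (4,6) (5,4) (6,2)

Row 1: attacked by (4,6)→{3,6}; (5,4)→{4}. Safe: 1, 2, 5. Place at column 5.
Row 2: attacked by (1,5)→{4,5,6}; (4,6)→{4,6}; (5,4)→{1,4}. Safe: 2, 3. Place at column 3.
Row 3: attacked by (1,5)→{3,5}; (2,3)→{2,3,4}; (4,6)→{5,6}; (5,4)→{2,4,6}. Safe: 1. Place at column 1.
Row 6: attacked by (1,5)→{5}; (2,3)→{3}; (3,1)→{1,4}; (4,6)→{4,6}; (5,4)→{3,4,5}. Safe: 2. Place at column 2.
Columns [5, 3, 1, 6, 4, 2], r−c [-4, -1, 2, -2, 1, 4], r+c [6, 5, 4, 10, 9, 8] are all distinct, so no two queens attack.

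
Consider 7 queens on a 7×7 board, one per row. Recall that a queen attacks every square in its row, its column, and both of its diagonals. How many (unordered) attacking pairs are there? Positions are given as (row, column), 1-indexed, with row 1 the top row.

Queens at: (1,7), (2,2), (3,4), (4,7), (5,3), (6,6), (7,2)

Same column: (1,7)–(4,7) (column 7); (2,2)–(7,2) (column 2).
Same diagonal: (1,7)–(5,3) (|1−5| = |7−3| = 4); (2,2)–(6,6) (|2−6| = |2−6| = 4).
Total attacking pairs: 4.

4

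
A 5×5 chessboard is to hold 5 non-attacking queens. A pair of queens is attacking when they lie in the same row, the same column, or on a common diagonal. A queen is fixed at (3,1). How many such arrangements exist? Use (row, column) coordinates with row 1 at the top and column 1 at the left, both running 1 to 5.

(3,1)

Branch on row 1: col 2 → 1; col 4 → 0; col 5 → 1.
Sum: 1 + 0 + 1 = 2.

2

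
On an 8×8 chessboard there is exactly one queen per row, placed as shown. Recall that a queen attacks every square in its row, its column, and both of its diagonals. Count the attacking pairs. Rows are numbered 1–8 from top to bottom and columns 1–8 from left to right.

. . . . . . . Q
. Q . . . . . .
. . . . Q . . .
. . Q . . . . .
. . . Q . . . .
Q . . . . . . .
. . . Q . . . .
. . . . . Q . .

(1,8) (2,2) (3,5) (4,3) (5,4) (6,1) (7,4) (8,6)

Same column: (5,4)–(7,4) (column 4).
Same diagonal: (1,8)–(5,4) (|1−5| = |8−4| = 4); (4,3)–(5,4) (|4−5| = |3−4| = 1); (4,3)–(6,1) (|4−6| = |3−1| = 2).
Total attacking pairs: 4.

4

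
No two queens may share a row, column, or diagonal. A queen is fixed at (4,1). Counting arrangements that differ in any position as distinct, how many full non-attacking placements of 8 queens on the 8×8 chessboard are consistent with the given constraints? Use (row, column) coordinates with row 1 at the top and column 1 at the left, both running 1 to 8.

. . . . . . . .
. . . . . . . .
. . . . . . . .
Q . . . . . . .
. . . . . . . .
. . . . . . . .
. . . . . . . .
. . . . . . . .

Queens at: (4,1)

18

Branch on row 1: col 2 → 2; col 3 → 4; col 5 → 5; col 6 → 4; col 7 → 2; col 8 → 1.
Sum: 2 + 4 + 5 + 4 + 2 + 1 = 18.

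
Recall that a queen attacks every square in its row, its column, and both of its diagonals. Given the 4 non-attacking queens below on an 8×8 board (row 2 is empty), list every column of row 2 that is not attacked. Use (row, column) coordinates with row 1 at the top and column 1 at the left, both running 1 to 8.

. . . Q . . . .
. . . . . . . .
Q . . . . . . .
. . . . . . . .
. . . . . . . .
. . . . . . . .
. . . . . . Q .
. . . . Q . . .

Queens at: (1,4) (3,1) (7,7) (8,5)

(1,4) attacks row 2 at column 4 and diagonals 3, 5.
(3,1) attacks row 2 at column 1 and diagonals 2.
(7,7) attacks row 2 at column 7 and diagonals 2.
(8,5) attacks row 2 at column 5.
Attacked columns: {1, 2, 3, 4, 5, 7}. Safe: {6, 8}.

columns 6, 8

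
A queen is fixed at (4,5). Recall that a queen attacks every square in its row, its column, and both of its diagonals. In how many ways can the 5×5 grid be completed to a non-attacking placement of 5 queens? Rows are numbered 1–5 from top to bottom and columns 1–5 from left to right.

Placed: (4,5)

Branch on row 1: col 1 → 1; col 3 → 0; col 4 → 1.
Sum: 1 + 0 + 1 = 2.

2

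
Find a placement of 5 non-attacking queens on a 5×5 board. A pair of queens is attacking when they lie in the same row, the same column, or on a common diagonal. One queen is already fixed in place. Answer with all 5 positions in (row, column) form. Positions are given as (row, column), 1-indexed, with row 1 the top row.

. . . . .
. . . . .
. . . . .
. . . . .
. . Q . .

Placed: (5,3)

Row 1: attacked by (5,3)→{3}. Safe: 1, 2, 4, 5. Place at column 5.
Row 2: attacked by (1,5)→{4,5}; (5,3)→{3}. Safe: 1, 2. Place at column 2.
Row 3: attacked by (1,5)→{3,5}; (2,2)→{1,2,3}; (5,3)→{1,3,5}. Safe: 4. Place at column 4.
Row 4: attacked by (1,5)→{2,5}; (2,2)→{2,4}; (3,4)→{3,4,5}; (5,3)→{2,3,4}. Safe: 1. Place at column 1.
Columns [5, 2, 4, 1, 3], r−c [-4, 0, -1, 3, 2], r+c [6, 4, 7, 5, 8] are all distinct, so no two queens attack.

(1,5) (2,2) (3,4) (4,1) (5,3)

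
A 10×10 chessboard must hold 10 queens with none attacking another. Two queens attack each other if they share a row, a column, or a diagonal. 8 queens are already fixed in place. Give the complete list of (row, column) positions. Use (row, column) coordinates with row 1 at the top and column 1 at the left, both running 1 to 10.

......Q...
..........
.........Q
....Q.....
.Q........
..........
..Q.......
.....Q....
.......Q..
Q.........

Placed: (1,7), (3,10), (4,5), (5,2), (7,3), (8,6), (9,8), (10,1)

(1,7) (2,4) (3,10) (4,5) (5,2) (6,9) (7,3) (8,6) (9,8) (10,1)

Row 2: attacked by (1,7)→{6,7,8}; (3,10)→{9,10}; (4,5)→{3,5,7}; (5,2)→{2,5}; (7,3)→{3,8}; (8,6)→{6}; (9,8)→{1,8}; (10,1)→{1,9}. Safe: 4. Place at column 4.
Row 6: attacked by (1,7)→{2,7}; (2,4)→{4,8}; (3,10)→{7,10}; (4,5)→{3,5,7}; (5,2)→{1,2,3}; (7,3)→{2,3,4}; (8,6)→{4,6,8}; (9,8)→{5,8}; (10,1)→{1,5}. Safe: 9. Place at column 9.
Columns [7, 4, 10, 5, 2, 9, 3, 6, 8, 1], r−c [-6, -2, -7, -1, 3, -3, 4, 2, 1, 9], r+c [8, 6, 13, 9, 7, 15, 10, 14, 17, 11] are all distinct, so no two queens attack.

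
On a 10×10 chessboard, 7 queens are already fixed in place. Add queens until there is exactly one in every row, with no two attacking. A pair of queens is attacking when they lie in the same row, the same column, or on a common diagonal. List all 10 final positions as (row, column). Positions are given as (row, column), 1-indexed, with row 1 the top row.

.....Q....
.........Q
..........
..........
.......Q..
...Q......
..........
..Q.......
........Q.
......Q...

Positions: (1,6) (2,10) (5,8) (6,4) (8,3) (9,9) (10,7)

(1,6) (2,10) (3,2) (4,5) (5,8) (6,4) (7,1) (8,3) (9,9) (10,7)

Row 3: attacked by (1,6)→{4,6,8}; (2,10)→{9,10}; (5,8)→{6,8,10}; (6,4)→{1,4,7}; (8,3)→{3,8}; (9,9)→{3,9}; (10,7)→{7}. Safe: 2, 5. Place at column 2.
Row 4: attacked by (1,6)→{3,6,9}; (2,10)→{8,10}; (3,2)→{1,2,3}; (5,8)→{7,8,9}; (6,4)→{2,4,6}; (8,3)→{3,7}; (9,9)→{4,9}; (10,7)→{1,7}. Safe: 5. Place at column 5.
Row 7: attacked by (1,6)→{6}; (2,10)→{5,10}; (3,2)→{2,6}; (4,5)→{2,5,8}; (5,8)→{6,8,10}; (6,4)→{3,4,5}; (8,3)→{2,3,4}; (9,9)→{7,9}; (10,7)→{4,7,10}. Safe: 1. Place at column 1.
Columns [6, 10, 2, 5, 8, 4, 1, 3, 9, 7], r−c [-5, -8, 1, -1, -3, 2, 6, 5, 0, 3], r+c [7, 12, 5, 9, 13, 10, 8, 11, 18, 17] are all distinct, so no two queens attack.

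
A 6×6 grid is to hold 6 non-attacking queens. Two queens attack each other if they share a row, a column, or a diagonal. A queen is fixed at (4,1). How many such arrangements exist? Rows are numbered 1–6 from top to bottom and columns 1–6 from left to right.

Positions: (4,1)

1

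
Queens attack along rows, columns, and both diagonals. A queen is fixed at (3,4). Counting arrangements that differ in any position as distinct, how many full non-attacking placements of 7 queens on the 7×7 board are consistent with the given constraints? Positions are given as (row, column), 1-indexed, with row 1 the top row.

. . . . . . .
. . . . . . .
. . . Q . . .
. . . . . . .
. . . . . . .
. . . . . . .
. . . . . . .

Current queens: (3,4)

4

Branch on row 1: col 1 → 1; col 3 → 1; col 5 → 1; col 7 → 1.
Sum: 1 + 1 + 1 + 1 = 4.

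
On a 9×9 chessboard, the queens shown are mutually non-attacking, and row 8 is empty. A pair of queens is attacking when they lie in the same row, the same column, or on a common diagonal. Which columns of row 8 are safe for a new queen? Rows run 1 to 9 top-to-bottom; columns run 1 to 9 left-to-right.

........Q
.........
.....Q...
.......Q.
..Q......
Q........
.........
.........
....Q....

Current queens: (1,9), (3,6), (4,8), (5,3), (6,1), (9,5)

columns 7

(1,9) attacks row 8 at column 9 and diagonals 2.
(3,6) attacks row 8 at column 6 and diagonals 1.
(4,8) attacks row 8 at column 8 and diagonals 4.
(5,3) attacks row 8 at column 3 and diagonals 6.
(6,1) attacks row 8 at column 1 and diagonals 3.
(9,5) attacks row 8 at column 5 and diagonals 4, 6.
Attacked columns: {1, 2, 3, 4, 5, 6, 8, 9}. Safe: {7}.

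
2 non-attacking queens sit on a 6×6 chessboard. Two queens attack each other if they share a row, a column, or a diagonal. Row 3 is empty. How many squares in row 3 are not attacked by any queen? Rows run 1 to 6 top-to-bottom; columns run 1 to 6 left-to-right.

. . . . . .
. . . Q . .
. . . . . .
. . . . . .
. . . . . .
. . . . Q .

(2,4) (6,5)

(2,4) attacks row 3 at column 4 and diagonals 3, 5.
(6,5) attacks row 3 at column 5 and diagonals 2.
Attacked columns: {2, 3, 4, 5}. Safe: {1, 6}.

2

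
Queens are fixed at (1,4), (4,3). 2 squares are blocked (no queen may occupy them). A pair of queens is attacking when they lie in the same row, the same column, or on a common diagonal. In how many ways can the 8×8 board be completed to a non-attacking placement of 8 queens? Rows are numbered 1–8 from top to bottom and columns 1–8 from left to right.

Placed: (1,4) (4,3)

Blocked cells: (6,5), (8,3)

6

Branch on row 2: col 2 → 2; col 6 → 1; col 7 → 1; col 8 → 2.
Sum: 2 + 1 + 1 + 2 = 6.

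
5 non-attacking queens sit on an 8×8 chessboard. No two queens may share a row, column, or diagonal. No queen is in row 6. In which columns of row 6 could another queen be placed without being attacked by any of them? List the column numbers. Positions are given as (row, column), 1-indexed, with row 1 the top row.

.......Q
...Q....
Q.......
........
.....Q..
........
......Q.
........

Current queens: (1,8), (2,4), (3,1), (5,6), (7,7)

columns 2

(1,8) attacks row 6 at column 8 and diagonals 3.
(2,4) attacks row 6 at column 4 and diagonals 8.
(3,1) attacks row 6 at column 1 and diagonals 4.
(5,6) attacks row 6 at column 6 and diagonals 5, 7.
(7,7) attacks row 6 at column 7 and diagonals 6, 8.
Attacked columns: {1, 3, 4, 5, 6, 7, 8}. Safe: {2}.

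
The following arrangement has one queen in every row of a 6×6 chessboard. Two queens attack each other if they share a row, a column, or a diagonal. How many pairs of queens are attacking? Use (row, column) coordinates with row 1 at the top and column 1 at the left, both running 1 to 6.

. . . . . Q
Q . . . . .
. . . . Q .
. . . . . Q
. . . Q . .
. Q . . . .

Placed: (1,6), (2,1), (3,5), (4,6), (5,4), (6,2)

Same column: (1,6)–(4,6) (column 6).
Same diagonal: (2,1)–(5,4) (|2−5| = |1−4| = 3); (3,5)–(4,6) (|3−4| = |5−6| = 1); (3,5)–(6,2) (|3−6| = |5−2| = 3).
Total attacking pairs: 4.

4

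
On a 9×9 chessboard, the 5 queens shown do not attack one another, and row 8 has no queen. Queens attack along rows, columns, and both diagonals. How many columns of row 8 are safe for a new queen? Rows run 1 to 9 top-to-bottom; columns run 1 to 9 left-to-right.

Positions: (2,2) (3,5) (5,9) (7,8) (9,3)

1

(2,2) attacks row 8 at column 2 and diagonals 8.
(3,5) attacks row 8 at column 5.
(5,9) attacks row 8 at column 9 and diagonals 6.
(7,8) attacks row 8 at column 8 and diagonals 7, 9.
(9,3) attacks row 8 at column 3 and diagonals 2, 4.
Attacked columns: {2, 3, 4, 5, 6, 7, 8, 9}. Safe: {1}.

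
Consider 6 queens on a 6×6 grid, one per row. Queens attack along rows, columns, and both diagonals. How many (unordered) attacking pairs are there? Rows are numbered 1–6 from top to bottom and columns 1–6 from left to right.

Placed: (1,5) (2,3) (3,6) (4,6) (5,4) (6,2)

Same column: (3,6)–(4,6) (column 6).
Same diagonal: (3,6)–(5,4) (|3−5| = |6−4| = 2).
Total attacking pairs: 2.

2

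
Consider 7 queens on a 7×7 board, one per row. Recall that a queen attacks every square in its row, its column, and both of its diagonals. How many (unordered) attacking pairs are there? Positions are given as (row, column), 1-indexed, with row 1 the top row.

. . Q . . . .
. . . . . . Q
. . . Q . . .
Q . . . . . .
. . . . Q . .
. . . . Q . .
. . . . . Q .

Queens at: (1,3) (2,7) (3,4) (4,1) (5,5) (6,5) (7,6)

2

Same column: (5,5)–(6,5) (column 5).
Same diagonal: (6,5)–(7,6) (|6−7| = |5−6| = 1).
Total attacking pairs: 2.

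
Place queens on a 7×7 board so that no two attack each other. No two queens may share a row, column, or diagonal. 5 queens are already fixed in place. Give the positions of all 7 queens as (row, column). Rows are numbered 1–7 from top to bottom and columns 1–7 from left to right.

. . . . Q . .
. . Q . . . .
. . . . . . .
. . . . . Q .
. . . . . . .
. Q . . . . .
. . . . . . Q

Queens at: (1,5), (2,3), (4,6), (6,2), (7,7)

(1,5) (2,3) (3,1) (4,6) (5,4) (6,2) (7,7)

Row 3: attacked by (1,5)→{3,5,7}; (2,3)→{2,3,4}; (4,6)→{5,6,7}; (6,2)→{2,5}; (7,7)→{3,7}. Safe: 1. Place at column 1.
Row 5: attacked by (1,5)→{1,5}; (2,3)→{3,6}; (3,1)→{1,3}; (4,6)→{5,6,7}; (6,2)→{1,2,3}; (7,7)→{5,7}. Safe: 4. Place at column 4.
Columns [5, 3, 1, 6, 4, 2, 7], r−c [-4, -1, 2, -2, 1, 4, 0], r+c [6, 5, 4, 10, 9, 8, 14] are all distinct, so no two queens attack.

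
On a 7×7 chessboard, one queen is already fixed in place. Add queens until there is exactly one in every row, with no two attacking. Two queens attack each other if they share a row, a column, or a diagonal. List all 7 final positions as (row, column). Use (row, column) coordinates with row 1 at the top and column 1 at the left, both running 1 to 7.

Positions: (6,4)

(1,7) (2,5) (3,3) (4,1) (5,6) (6,4) (7,2)

Row 1: attacked by (6,4)→{4}. Safe: 1, 2, 3, 5, 6, 7. Place at column 7.
Row 2: attacked by (1,7)→{6,7}; (6,4)→{4}. Safe: 1, 2, 3, 5. Place at column 5.
Row 3: attacked by (1,7)→{5,7}; (2,5)→{4,5,6}; (6,4)→{1,4,7}. Safe: 2, 3. Place at column 3.
Row 4: attacked by (1,7)→{4,7}; (2,5)→{3,5,7}; (3,3)→{2,3,4}; (6,4)→{2,4,6}. Safe: 1. Place at column 1.
Row 5: attacked by (1,7)→{3,7}; (2,5)→{2,5}; (3,3)→{1,3,5}; (4,1)→{1,2}; (6,4)→{3,4,5}. Safe: 6. Place at column 6.
Row 7: attacked by (1,7)→{1,7}; (2,5)→{5}; (3,3)→{3,7}; (4,1)→{1,4}; (5,6)→{4,6}; (6,4)→{3,4,5}. Safe: 2. Place at column 2.
Columns [7, 5, 3, 1, 6, 4, 2], r−c [-6, -3, 0, 3, -1, 2, 5], r+c [8, 7, 6, 5, 11, 10, 9] are all distinct, so no two queens attack.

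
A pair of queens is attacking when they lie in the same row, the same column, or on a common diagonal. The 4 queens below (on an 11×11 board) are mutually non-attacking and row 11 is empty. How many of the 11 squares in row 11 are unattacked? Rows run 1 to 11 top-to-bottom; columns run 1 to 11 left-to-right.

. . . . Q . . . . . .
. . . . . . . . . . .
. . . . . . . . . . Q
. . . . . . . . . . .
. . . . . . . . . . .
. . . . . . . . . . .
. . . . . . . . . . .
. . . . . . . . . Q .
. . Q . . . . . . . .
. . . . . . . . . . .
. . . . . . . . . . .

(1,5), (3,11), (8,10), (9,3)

5

(1,5) attacks row 11 at column 5.
(3,11) attacks row 11 at column 11 and diagonals 3.
(8,10) attacks row 11 at column 10 and diagonals 7.
(9,3) attacks row 11 at column 3 and diagonals 1, 5.
Attacked columns: {1, 3, 5, 7, 10, 11}. Safe: {2, 4, 6, 8, 9}.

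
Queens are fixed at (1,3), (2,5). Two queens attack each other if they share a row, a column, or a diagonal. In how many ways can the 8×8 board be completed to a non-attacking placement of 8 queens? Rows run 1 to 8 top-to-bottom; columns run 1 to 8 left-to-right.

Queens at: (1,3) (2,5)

Branch on row 3: col 2 → 2; col 7 → 1; col 8 → 1.
Sum: 2 + 1 + 1 = 4.

4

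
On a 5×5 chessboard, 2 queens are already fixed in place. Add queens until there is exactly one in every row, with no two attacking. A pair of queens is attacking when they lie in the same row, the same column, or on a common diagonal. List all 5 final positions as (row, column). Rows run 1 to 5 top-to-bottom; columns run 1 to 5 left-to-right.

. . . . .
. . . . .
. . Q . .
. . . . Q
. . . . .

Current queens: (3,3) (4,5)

(1,4) (2,1) (3,3) (4,5) (5,2)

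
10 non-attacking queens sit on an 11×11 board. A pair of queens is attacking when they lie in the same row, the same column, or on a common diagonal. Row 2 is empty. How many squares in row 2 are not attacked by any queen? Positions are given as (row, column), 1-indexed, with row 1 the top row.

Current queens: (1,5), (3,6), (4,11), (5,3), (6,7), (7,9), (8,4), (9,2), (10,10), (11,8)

1

(1,5) attacks row 2 at column 5 and diagonals 4, 6.
(3,6) attacks row 2 at column 6 and diagonals 5, 7.
(4,11) attacks row 2 at column 11 and diagonals 9.
(5,3) attacks row 2 at column 3 and diagonals 6.
(6,7) attacks row 2 at column 7 and diagonals 3, 11.
(7,9) attacks row 2 at column 9 and diagonals 4.
(8,4) attacks row 2 at column 4 and diagonals 10.
(9,2) attacks row 2 at column 2 and diagonals 9.
(10,10) attacks row 2 at column 10 and diagonals 2.
(11,8) attacks row 2 at column 8.
Attacked columns: {2, 3, 4, 5, 6, 7, 8, 9, 10, 11}. Safe: {1}.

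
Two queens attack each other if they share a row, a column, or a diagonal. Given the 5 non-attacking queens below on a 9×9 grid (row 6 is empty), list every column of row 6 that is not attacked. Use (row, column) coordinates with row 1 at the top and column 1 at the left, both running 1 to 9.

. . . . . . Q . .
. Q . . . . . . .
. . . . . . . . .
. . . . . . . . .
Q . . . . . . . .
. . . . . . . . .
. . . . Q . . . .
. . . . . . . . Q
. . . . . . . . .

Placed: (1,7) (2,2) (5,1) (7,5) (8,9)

(1,7) attacks row 6 at column 7 and diagonals 2.
(2,2) attacks row 6 at column 2 and diagonals 6.
(5,1) attacks row 6 at column 1 and diagonals 2.
(7,5) attacks row 6 at column 5 and diagonals 4, 6.
(8,9) attacks row 6 at column 9 and diagonals 7.
Attacked columns: {1, 2, 4, 5, 6, 7, 9}. Safe: {3, 8}.

columns 3, 8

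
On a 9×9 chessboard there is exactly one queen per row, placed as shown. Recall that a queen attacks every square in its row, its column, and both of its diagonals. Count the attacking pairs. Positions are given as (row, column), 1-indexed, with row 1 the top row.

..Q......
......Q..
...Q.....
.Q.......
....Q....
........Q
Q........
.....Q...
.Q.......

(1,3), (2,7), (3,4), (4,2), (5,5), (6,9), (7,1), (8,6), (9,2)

2

Same column: (4,2)–(9,2) (column 2).
Same diagonal: (4,2)–(8,6) (|4−8| = |2−6| = 4).
Total attacking pairs: 2.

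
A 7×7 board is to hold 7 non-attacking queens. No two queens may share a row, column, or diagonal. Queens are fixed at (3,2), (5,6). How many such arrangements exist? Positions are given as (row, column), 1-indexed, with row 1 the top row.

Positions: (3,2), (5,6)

Branch on row 1: col 1 → 0; col 3 → 1; col 5 → 1; col 7 → 0.
Sum: 0 + 1 + 1 + 0 = 2.

2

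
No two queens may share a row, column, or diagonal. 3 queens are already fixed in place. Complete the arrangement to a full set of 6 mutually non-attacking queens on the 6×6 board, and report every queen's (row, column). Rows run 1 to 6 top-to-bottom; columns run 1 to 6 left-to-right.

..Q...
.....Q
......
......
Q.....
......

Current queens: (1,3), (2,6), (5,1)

(1,3) (2,6) (3,2) (4,5) (5,1) (6,4)

Row 3: attacked by (1,3)→{1,3,5}; (2,6)→{5,6}; (5,1)→{1,3}. Safe: 2, 4. Place at column 2.
Row 4: attacked by (1,3)→{3,6}; (2,6)→{4,6}; (3,2)→{1,2,3}; (5,1)→{1,2}. Safe: 5. Place at column 5.
Row 6: attacked by (1,3)→{3}; (2,6)→{2,6}; (3,2)→{2,5}; (4,5)→{3,5}; (5,1)→{1,2}. Safe: 4. Place at column 4.
Columns [3, 6, 2, 5, 1, 4], r−c [-2, -4, 1, -1, 4, 2], r+c [4, 8, 5, 9, 6, 10] are all distinct, so no two queens attack.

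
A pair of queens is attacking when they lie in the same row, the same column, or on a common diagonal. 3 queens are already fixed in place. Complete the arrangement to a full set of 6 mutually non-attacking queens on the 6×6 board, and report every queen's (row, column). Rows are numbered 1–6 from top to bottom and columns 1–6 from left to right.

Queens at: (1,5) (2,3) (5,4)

(1,5) (2,3) (3,1) (4,6) (5,4) (6,2)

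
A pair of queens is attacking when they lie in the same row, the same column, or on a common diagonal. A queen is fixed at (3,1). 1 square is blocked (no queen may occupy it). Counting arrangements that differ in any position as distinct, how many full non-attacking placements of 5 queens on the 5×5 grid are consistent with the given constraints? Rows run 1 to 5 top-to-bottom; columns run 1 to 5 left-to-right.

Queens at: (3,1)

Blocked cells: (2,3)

1

Branch on row 1: col 2 → 1; col 4 → 0; col 5 → 0.
Sum: 1 + 0 + 0 = 1.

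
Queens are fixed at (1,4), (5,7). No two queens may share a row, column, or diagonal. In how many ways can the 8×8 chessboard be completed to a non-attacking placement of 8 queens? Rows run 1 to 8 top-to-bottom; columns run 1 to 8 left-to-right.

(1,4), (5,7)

Branch on row 2: col 1 → 0; col 2 → 1; col 6 → 1; col 8 → 1.
Sum: 0 + 1 + 1 + 1 = 3.

3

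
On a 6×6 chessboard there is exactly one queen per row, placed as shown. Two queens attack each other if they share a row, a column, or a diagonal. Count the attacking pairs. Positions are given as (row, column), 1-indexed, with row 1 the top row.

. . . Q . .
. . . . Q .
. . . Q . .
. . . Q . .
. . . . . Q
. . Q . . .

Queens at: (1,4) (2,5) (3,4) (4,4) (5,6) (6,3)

Same column: (1,4)–(3,4) (column 4); (1,4)–(4,4) (column 4); (3,4)–(4,4) (column 4).
Same diagonal: (1,4)–(2,5) (|1−2| = |4−5| = 1); (2,5)–(3,4) (|2−3| = |5−4| = 1); (3,4)–(5,6) (|3−5| = |4−6| = 2).
Total attacking pairs: 6.

6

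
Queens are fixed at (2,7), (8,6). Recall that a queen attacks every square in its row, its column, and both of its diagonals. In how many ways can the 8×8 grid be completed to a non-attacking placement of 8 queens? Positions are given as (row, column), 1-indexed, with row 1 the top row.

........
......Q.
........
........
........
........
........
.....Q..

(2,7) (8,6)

Branch on row 1: col 1 → 0; col 2 → 0; col 3 → 1; col 4 → 1; col 5 → 1.
Sum: 0 + 0 + 1 + 1 + 1 = 3.

3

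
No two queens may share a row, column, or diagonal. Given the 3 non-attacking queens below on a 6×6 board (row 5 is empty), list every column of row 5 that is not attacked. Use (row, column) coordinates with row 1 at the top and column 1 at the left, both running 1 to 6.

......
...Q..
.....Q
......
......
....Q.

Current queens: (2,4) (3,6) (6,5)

columns 2, 3

(2,4) attacks row 5 at column 4 and diagonals 1.
(3,6) attacks row 5 at column 6 and diagonals 4.
(6,5) attacks row 5 at column 5 and diagonals 4, 6.
Attacked columns: {1, 4, 5, 6}. Safe: {2, 3}.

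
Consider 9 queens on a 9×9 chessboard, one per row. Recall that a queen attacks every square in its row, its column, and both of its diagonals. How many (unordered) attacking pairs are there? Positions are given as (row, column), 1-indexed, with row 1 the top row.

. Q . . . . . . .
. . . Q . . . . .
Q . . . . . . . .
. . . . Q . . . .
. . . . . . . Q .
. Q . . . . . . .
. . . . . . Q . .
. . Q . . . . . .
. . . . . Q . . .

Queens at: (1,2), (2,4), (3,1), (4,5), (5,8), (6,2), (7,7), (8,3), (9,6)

Same column: (1,2)–(6,2) (column 2).
Same diagonal: (1,2)–(4,5) (|1−4| = |2−5| = 3).
Total attacking pairs: 2.

2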